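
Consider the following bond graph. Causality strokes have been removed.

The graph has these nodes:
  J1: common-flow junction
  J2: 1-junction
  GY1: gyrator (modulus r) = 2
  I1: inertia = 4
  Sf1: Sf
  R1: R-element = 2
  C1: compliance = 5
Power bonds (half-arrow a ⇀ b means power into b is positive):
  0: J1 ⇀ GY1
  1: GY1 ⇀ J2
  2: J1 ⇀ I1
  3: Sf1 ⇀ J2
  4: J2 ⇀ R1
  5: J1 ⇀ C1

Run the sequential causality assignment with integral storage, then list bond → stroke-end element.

#3 stroke→Sf1  (source Sf1 imposes f)
#1 stroke→J2  (J2: bond 3 brought flow, rest push out)
#4 stroke→J2  (common-f at J2 fixed by 3)
#0 stroke→J1  (GY1: gyrator matches bond 1)
#2 stroke→I1  (I1 integral (f out))
#5 stroke→J1  (J1 flow already set via bond 2)

bond 0 stroke→J1
bond 1 stroke→J2
bond 2 stroke→I1
bond 3 stroke→Sf1
bond 4 stroke→J2
bond 5 stroke→J1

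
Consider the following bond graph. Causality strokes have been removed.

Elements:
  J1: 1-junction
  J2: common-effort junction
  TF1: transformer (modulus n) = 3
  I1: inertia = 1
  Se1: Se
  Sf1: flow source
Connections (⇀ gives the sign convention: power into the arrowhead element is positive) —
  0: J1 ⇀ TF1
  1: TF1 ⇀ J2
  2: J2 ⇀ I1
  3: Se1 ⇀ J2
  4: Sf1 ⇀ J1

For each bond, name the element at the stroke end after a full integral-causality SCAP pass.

b0 stroke at J1
b1 stroke at TF1
b2 stroke at I1
b3 stroke at J2
b4 stroke at Sf1

#3 →J2  (Se1 fixes effort; stroke away)
#4 →Sf1  (Sf1 (Sf) sets flow on bond)
#0 →J1  (J1 flow already set via bond 4)
#1 →TF1  (J2: bond 3 brought effort, rest push out)
#2 →I1  (common-e at J2 fixed by 3)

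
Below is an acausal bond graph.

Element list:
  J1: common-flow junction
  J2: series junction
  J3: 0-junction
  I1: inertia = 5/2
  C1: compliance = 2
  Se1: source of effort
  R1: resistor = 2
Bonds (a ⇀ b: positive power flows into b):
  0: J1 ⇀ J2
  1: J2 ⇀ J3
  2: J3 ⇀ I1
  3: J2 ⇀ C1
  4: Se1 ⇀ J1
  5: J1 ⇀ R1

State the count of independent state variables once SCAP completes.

β4 stroke at J1  (source Se1 imposes e)
β2 stroke at I1  (I1: I, integral causality)
β1 stroke at J3  (closing 0-jn rule on J3)
β0 stroke at J2  (J2: bond 1 brought flow, rest push out)
β3 stroke at J2  (common-f at J2 fixed by 1)
β5 stroke at J1  (common-f at J1 fixed by 0)

2  (C1, I1 all integral)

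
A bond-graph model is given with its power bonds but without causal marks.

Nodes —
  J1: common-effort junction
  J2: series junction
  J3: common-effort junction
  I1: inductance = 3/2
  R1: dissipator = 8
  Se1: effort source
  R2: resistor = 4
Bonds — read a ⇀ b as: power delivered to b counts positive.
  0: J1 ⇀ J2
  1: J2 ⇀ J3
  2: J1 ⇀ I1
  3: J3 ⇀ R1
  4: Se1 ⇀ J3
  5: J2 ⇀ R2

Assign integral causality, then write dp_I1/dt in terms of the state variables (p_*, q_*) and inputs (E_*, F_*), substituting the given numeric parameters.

dp_I1/dt = E_Se1 - 8*p_I1/3

b4 |J3  (Se1 (Se) sets effort on bond)
b1 |J2  (J3: bond 4 brought effort, rest push out)
b3 |R1  (J3 effort already set via bond 4)
b2 |I1  (prefer integral on I1)
b0 |J1  (J1: last free bond brings effort in)
b5 |J2  (1-jn J2 has f-setter on 0)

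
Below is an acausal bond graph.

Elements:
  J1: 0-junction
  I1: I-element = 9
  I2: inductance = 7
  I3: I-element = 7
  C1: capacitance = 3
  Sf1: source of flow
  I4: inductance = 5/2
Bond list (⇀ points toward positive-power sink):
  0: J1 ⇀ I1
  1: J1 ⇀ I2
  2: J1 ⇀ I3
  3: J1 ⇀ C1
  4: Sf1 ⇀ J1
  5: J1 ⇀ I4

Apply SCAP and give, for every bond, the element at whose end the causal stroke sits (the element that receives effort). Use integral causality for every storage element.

#4 |Sf1  (Sf1 (Sf) sets flow on bond)
#0 |I1  (prefer integral on I1)
#1 |I2  (prefer integral on I2)
#2 |I3  (prefer integral on I3)
#3 |J1  (prefer integral on C1)
#5 |I4  (0-jn J1 has e-setter on 3)

bond 0 stroke→I1
bond 1 stroke→I2
bond 2 stroke→I3
bond 3 stroke→J1
bond 4 stroke→Sf1
bond 5 stroke→I4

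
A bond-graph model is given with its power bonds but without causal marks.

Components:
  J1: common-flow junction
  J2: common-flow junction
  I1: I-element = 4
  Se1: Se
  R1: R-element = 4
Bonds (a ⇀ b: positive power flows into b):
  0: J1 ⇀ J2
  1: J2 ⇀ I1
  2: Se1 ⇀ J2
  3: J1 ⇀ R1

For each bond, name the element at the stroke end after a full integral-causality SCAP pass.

β2 |J2  (Se1: effort source, stroke at far end)
β1 |I1  (prefer integral on I1)
β0 |J2  (common-f at J2 fixed by 1)
β3 |J1  (J1: bond 0 brought flow, rest push out)

b0 stroke at J2
b1 stroke at I1
b2 stroke at J2
b3 stroke at J1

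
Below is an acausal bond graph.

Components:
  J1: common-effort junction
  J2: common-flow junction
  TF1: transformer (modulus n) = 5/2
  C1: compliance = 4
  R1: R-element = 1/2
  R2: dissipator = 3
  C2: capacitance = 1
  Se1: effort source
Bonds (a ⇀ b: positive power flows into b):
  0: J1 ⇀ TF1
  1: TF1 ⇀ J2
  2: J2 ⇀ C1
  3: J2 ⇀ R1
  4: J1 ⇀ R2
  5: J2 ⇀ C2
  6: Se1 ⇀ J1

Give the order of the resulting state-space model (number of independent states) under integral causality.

bond 6 stroke→J1  (Se1 fixes effort; stroke away)
bond 0 stroke→TF1  (J1 effort already set via bond 6)
bond 4 stroke→R2  (J1: bond 6 brought effort, rest push out)
bond 1 stroke→J2  (TF1 one-in-one-out from 0)
bond 2 stroke→J2  (C1 integral (e out))
bond 5 stroke→J2  (C2 integral (e out))
bond 3 stroke→R1  (J2 needs exactly one f-in)

2  (C1, C2 all integral)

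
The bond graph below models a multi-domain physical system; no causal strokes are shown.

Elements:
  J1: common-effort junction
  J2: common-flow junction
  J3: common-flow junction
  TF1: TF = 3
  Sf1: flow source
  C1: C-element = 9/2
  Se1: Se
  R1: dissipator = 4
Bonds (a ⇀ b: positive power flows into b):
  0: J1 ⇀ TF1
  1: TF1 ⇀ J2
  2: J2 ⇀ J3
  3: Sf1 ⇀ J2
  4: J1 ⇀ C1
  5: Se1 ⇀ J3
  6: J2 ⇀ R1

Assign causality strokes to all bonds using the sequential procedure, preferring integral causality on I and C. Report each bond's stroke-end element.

bond 3 →Sf1  (Sf1 (Sf) sets flow on bond)
bond 5 →J3  (Se1 (Se) sets effort on bond)
bond 1 →J2  (J2: bond 3 brought flow, rest push out)
bond 2 →J2  (J2: bond 3 brought flow, rest push out)
bond 6 →J2  (J2: bond 3 brought flow, rest push out)
bond 0 →TF1  (TF TF1: opposite of bond 1)
bond 4 →J1  (J1: last free bond brings effort in)

b0 stroke at TF1
b1 stroke at J2
b2 stroke at J2
b3 stroke at Sf1
b4 stroke at J1
b5 stroke at J3
b6 stroke at J2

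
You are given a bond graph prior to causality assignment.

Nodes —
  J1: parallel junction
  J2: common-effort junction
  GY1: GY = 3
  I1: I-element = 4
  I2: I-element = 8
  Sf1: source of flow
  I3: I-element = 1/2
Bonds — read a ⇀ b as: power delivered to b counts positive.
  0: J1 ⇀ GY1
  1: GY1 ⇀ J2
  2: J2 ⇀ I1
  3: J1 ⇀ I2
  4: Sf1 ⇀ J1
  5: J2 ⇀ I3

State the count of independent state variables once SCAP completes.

3  (I1, I2, I3 all integral)

#4 stroke at Sf1  (Sf1 fixes flow; stroke at Sf1)
#2 stroke at I1  (I1 integral (f out))
#3 stroke at I2  (prefer integral on I2)
#0 stroke at J1  (J1 needs exactly one e-in)
#1 stroke at J2  (GY GY1: same side as bond 0)
#5 stroke at I3  (J2: bond 1 brought effort, rest push out)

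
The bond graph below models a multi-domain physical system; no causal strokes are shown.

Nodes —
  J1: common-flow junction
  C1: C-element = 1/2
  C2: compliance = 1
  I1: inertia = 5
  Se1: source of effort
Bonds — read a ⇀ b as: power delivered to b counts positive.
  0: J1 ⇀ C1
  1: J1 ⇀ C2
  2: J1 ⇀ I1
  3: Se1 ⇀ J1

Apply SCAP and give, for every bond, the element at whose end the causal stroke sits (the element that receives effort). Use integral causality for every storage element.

β0 stroke at J1
β1 stroke at J1
β2 stroke at I1
β3 stroke at J1

bond 3 stroke→J1  (Se1 fixes effort; stroke away)
bond 0 stroke→J1  (prefer integral on C1)
bond 1 stroke→J1  (C2: C, integral causality)
bond 2 stroke→I1  (closing 1-jn rule on J1)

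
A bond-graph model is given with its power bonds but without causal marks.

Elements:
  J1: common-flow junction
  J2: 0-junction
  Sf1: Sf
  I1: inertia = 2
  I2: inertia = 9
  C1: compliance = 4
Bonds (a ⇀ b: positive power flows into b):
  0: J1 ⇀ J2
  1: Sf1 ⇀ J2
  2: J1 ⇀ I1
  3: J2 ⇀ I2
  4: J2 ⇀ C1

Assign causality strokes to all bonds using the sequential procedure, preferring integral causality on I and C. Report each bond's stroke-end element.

#0 |J1
#1 |Sf1
#2 |I1
#3 |I2
#4 |J2

b1 →Sf1  (source Sf1 imposes f)
b2 →I1  (I1: I, integral causality)
b0 →J1  (J1: bond 2 brought flow, rest push out)
b3 →I2  (I2 outputs flow p/I2)
b4 →J2  (J2: last free bond brings effort in)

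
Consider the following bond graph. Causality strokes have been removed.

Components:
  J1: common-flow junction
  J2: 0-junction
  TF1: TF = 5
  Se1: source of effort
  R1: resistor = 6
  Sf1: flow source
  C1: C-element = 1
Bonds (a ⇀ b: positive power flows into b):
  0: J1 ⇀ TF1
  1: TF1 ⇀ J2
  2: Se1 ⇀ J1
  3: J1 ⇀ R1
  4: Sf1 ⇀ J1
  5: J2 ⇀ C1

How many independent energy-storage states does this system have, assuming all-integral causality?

#2 |J1  (Se1: effort source, stroke at far end)
#4 |Sf1  (source Sf1 imposes f)
#0 |J1  (1-jn J1 has f-setter on 4)
#3 |J1  (common-f at J1 fixed by 4)
#1 |TF1  (TF TF1: opposite of bond 0)
#5 |J2  (only one effort-in slot at J2)

1  (C1 all integral)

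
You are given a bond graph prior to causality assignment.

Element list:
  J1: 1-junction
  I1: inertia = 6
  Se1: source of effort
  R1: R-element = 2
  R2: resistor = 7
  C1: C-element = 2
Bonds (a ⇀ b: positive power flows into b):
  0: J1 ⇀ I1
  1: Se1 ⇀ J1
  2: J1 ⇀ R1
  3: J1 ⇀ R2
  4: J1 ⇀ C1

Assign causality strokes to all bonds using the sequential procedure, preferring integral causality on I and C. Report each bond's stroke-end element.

bond 1 →J1  (Se1 fixes effort; stroke away)
bond 0 →I1  (prefer integral on I1)
bond 2 →J1  (J1: bond 0 brought flow, rest push out)
bond 3 →J1  (J1: bond 0 brought flow, rest push out)
bond 4 →J1  (J1 flow already set via bond 0)

β0 stroke→I1
β1 stroke→J1
β2 stroke→J1
β3 stroke→J1
β4 stroke→J1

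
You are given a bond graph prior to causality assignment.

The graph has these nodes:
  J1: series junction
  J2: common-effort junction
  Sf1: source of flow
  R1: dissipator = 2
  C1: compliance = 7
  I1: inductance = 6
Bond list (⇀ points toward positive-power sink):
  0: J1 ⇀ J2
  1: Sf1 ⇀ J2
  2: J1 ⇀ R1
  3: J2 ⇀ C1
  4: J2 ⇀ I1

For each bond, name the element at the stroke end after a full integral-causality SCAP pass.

b0 stroke at J1
b1 stroke at Sf1
b2 stroke at R1
b3 stroke at J2
b4 stroke at I1

b1 |Sf1  (Sf1 fixes flow; stroke at Sf1)
b3 |J2  (C1 outputs effort q/C1)
b0 |J1  (J2: bond 3 brought effort, rest push out)
b4 |I1  (J2: bond 3 brought effort, rest push out)
b2 |R1  (J1 needs exactly one f-in)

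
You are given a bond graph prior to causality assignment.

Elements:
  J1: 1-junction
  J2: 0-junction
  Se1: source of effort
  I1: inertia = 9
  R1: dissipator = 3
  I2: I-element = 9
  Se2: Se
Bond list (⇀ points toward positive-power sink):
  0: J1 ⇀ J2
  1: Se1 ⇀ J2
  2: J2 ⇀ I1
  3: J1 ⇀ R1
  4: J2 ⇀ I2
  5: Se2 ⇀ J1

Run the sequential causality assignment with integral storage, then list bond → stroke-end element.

b1 stroke→J2  (Se1 (Se) sets effort on bond)
b5 stroke→J1  (Se2 (Se) sets effort on bond)
b0 stroke→J1  (J2 effort already set via bond 1)
b2 stroke→I1  (J2: bond 1 brought effort, rest push out)
b4 stroke→I2  (J2: bond 1 brought effort, rest push out)
b3 stroke→R1  (closing 1-jn rule on J1)

b0 stroke at J1
b1 stroke at J2
b2 stroke at I1
b3 stroke at R1
b4 stroke at I2
b5 stroke at J1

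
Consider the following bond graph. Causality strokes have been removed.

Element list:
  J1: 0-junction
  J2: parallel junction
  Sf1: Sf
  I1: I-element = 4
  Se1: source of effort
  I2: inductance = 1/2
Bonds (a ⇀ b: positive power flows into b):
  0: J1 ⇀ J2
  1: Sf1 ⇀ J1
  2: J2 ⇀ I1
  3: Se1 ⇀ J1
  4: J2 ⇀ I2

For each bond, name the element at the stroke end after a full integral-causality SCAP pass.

bond 1 stroke at Sf1  (Sf1 fixes flow; stroke at Sf1)
bond 3 stroke at J1  (Se1 fixes effort; stroke away)
bond 0 stroke at J2  (0-jn J1 has e-setter on 3)
bond 2 stroke at I1  (J2: bond 0 brought effort, rest push out)
bond 4 stroke at I2  (0-jn J2 has e-setter on 0)

b0 stroke→J2
b1 stroke→Sf1
b2 stroke→I1
b3 stroke→J1
b4 stroke→I2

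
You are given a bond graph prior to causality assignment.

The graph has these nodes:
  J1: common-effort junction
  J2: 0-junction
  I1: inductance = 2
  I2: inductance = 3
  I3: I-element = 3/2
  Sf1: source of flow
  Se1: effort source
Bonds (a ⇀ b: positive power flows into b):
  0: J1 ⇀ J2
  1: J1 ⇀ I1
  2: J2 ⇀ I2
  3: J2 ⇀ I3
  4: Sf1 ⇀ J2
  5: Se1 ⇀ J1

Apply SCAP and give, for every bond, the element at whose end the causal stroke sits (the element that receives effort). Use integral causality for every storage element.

#0 stroke at J2
#1 stroke at I1
#2 stroke at I2
#3 stroke at I3
#4 stroke at Sf1
#5 stroke at J1

#4 stroke at Sf1  (source Sf1 imposes f)
#5 stroke at J1  (source Se1 imposes e)
#0 stroke at J2  (J1: bond 5 brought effort, rest push out)
#1 stroke at I1  (J1: bond 5 brought effort, rest push out)
#2 stroke at I2  (J2: bond 0 brought effort, rest push out)
#3 stroke at I3  (0-jn J2 has e-setter on 0)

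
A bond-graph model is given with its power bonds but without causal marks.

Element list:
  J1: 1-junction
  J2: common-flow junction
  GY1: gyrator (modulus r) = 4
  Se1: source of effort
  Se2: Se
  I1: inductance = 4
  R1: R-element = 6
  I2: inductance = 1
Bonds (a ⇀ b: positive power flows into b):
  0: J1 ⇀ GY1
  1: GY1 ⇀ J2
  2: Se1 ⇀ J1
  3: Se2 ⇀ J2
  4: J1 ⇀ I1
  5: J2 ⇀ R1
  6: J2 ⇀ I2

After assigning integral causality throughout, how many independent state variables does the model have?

b2 stroke at J1  (Se1: effort source, stroke at far end)
b3 stroke at J2  (Se2 (Se) sets effort on bond)
b4 stroke at I1  (I1 integral (f out))
b0 stroke at J1  (J1: bond 4 brought flow, rest push out)
b1 stroke at J2  (through GY1, causality inverts; strokes same side of GY1)
b6 stroke at I2  (prefer integral on I2)
b5 stroke at J2  (common-f at J2 fixed by 6)

2  (I1, I2 all integral)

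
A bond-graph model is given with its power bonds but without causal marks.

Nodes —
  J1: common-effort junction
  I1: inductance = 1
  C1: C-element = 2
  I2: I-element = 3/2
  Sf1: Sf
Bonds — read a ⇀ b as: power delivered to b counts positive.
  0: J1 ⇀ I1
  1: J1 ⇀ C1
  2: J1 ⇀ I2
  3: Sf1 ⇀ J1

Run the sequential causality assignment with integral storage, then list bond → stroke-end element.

bond 0 →I1
bond 1 →J1
bond 2 →I2
bond 3 →Sf1

#3 |Sf1  (Sf1 (Sf) sets flow on bond)
#0 |I1  (I1: I, integral causality)
#1 |J1  (C1 integral (e out))
#2 |I2  (J1: bond 1 brought effort, rest push out)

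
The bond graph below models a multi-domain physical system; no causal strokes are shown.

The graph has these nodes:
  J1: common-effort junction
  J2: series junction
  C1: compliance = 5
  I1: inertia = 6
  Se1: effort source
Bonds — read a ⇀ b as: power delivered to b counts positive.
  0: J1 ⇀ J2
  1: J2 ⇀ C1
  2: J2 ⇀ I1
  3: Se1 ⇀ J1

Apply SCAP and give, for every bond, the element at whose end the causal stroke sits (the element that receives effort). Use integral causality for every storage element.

bond 0 stroke at J2
bond 1 stroke at J2
bond 2 stroke at I1
bond 3 stroke at J1

#3 stroke at J1  (Se1 fixes effort; stroke away)
#0 stroke at J2  (J1 effort already set via bond 3)
#1 stroke at J2  (C1: C, integral causality)
#2 stroke at I1  (closing 1-jn rule on J2)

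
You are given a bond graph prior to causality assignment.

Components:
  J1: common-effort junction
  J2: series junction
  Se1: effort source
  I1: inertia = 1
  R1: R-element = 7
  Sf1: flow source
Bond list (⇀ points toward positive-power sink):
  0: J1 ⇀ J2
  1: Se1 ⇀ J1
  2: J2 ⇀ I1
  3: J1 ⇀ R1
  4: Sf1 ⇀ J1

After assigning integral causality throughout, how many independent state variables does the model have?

1  (I1 all integral)

β1 stroke at J1  (Se1: effort source, stroke at far end)
β4 stroke at Sf1  (Sf1: flow source, stroke at near end)
β0 stroke at J2  (J1: bond 1 brought effort, rest push out)
β3 stroke at R1  (common-e at J1 fixed by 1)
β2 stroke at I1  (only one flow-in slot at J2)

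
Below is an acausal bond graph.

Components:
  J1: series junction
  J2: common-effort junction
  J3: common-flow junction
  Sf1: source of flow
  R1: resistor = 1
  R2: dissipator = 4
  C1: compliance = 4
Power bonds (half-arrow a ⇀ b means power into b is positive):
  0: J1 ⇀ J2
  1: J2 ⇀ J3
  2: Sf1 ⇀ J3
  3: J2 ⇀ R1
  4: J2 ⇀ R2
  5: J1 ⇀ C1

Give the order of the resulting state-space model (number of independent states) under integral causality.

1  (C1 all integral)

b2 stroke→Sf1  (source Sf1 imposes f)
b1 stroke→J3  (common-f at J3 fixed by 2)
b5 stroke→J1  (C1 integral (e out))
b0 stroke→J2  (closing 1-jn rule on J1)
b3 stroke→R1  (0-jn J2 has e-setter on 0)
b4 stroke→R2  (0-jn J2 has e-setter on 0)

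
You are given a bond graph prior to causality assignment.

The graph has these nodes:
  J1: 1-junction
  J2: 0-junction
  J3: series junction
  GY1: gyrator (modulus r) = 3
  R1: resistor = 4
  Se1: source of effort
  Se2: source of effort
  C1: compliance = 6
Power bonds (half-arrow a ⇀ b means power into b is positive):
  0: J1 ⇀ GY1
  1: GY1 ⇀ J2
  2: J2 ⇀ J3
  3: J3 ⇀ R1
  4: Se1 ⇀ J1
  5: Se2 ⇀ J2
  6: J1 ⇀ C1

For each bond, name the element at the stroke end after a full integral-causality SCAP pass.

b4 →J1  (Se1 (Se) sets effort on bond)
b5 →J2  (source Se2 imposes e)
b1 →GY1  (common-e at J2 fixed by 5)
b2 →J3  (0-jn J2 has e-setter on 5)
b3 →R1  (closing 1-jn rule on J3)
b0 →GY1  (through GY1, causality inverts; strokes same side of GY1)
b6 →J1  (J1: bond 0 brought flow, rest push out)

bond 0 stroke→GY1
bond 1 stroke→GY1
bond 2 stroke→J3
bond 3 stroke→R1
bond 4 stroke→J1
bond 5 stroke→J2
bond 6 stroke→J1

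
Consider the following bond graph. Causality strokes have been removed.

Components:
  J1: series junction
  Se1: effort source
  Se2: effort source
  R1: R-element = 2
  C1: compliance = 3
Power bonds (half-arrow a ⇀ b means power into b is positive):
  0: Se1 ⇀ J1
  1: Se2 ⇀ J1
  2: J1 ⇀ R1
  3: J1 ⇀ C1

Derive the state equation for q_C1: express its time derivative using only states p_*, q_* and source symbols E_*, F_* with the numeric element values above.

dq_C1/dt = E_Se1/2 + E_Se2/2 - q_C1/6

bond 0 stroke→J1  (Se1 fixes effort; stroke away)
bond 1 stroke→J1  (Se2 (Se) sets effort on bond)
bond 3 stroke→J1  (C1 integral (e out))
bond 2 stroke→R1  (closing 1-jn rule on J1)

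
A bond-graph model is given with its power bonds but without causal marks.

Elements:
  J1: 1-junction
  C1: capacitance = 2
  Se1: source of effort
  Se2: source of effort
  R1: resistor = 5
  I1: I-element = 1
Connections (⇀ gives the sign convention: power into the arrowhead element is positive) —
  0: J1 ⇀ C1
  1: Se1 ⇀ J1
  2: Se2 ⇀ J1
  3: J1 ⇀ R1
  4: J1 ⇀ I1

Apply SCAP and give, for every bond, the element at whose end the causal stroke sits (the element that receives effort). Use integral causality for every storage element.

β0 stroke→J1
β1 stroke→J1
β2 stroke→J1
β3 stroke→J1
β4 stroke→I1

bond 1 →J1  (Se1: effort source, stroke at far end)
bond 2 →J1  (Se2: effort source, stroke at far end)
bond 0 →J1  (C1 outputs effort q/C1)
bond 4 →I1  (I1: I, integral causality)
bond 3 →J1  (J1: bond 4 brought flow, rest push out)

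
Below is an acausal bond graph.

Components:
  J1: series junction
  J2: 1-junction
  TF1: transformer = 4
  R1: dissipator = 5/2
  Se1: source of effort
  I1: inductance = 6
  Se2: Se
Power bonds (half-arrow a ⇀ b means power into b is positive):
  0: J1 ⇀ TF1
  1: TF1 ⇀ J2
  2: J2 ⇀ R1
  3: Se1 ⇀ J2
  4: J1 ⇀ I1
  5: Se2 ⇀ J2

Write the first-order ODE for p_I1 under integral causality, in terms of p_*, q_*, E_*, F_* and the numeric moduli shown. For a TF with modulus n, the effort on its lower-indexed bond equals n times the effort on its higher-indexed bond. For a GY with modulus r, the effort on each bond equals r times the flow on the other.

b3 →J2  (Se1 fixes effort; stroke away)
b5 →J2  (Se2: effort source, stroke at far end)
b4 →I1  (I1: I, integral causality)
b0 →J1  (common-f at J1 fixed by 4)
b1 →TF1  (TF TF1: opposite of bond 0)
b2 →J2  (common-f at J2 fixed by 1)

dp_I1/dt = 4*E_Se1 + 4*E_Se2 - 20*p_I1/3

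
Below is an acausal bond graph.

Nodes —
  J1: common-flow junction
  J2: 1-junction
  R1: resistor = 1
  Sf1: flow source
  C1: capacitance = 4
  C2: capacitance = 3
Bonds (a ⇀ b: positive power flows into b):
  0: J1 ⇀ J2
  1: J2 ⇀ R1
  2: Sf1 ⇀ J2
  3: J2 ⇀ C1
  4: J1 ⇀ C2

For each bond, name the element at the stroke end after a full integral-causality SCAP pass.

bond 2 stroke→Sf1  (Sf1 (Sf) sets flow on bond)
bond 0 stroke→J2  (J2: bond 2 brought flow, rest push out)
bond 1 stroke→J2  (J2: bond 2 brought flow, rest push out)
bond 3 stroke→J2  (J2 flow already set via bond 2)
bond 4 stroke→J1  (J1 flow already set via bond 0)

#0 |J2
#1 |J2
#2 |Sf1
#3 |J2
#4 |J1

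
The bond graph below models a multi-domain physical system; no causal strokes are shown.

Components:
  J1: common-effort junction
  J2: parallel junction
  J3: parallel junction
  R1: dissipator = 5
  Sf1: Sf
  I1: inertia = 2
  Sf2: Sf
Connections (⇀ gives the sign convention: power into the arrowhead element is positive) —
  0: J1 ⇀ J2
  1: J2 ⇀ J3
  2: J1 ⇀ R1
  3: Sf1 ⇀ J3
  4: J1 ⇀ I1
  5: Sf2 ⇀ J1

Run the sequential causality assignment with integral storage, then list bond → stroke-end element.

b3 |Sf1  (source Sf1 imposes f)
b5 |Sf2  (Sf2: flow source, stroke at near end)
b1 |J3  (J3 needs exactly one e-in)
b0 |J2  (J2 needs exactly one e-in)
b4 |I1  (I1: I, integral causality)
b2 |J1  (J1: last free bond brings effort in)

β0 →J2
β1 →J3
β2 →J1
β3 →Sf1
β4 →I1
β5 →Sf2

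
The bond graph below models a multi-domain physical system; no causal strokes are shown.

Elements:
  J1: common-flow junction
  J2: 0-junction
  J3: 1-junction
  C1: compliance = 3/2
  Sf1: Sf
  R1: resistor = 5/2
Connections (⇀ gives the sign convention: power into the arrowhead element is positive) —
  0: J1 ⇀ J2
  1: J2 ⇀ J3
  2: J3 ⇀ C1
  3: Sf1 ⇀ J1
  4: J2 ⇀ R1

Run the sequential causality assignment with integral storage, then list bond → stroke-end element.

#0 stroke→J1
#1 stroke→J2
#2 stroke→J3
#3 stroke→Sf1
#4 stroke→R1

b3 stroke at Sf1  (Sf1 fixes flow; stroke at Sf1)
b0 stroke at J1  (common-f at J1 fixed by 3)
b2 stroke at J3  (C1 integral (e out))
b1 stroke at J2  (J3 needs exactly one f-in)
b4 stroke at R1  (J2 effort already set via bond 1)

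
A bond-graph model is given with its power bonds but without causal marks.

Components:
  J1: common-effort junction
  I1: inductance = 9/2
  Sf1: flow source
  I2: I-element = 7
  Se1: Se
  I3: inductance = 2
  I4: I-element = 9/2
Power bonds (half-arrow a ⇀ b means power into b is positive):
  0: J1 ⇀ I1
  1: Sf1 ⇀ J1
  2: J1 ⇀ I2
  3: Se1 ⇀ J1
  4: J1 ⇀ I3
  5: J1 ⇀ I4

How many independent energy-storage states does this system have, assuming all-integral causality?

4  (I1, I2, I3, I4 all integral)

b1 →Sf1  (source Sf1 imposes f)
b3 →J1  (source Se1 imposes e)
b0 →I1  (common-e at J1 fixed by 3)
b2 →I2  (J1: bond 3 brought effort, rest push out)
b4 →I3  (0-jn J1 has e-setter on 3)
b5 →I4  (common-e at J1 fixed by 3)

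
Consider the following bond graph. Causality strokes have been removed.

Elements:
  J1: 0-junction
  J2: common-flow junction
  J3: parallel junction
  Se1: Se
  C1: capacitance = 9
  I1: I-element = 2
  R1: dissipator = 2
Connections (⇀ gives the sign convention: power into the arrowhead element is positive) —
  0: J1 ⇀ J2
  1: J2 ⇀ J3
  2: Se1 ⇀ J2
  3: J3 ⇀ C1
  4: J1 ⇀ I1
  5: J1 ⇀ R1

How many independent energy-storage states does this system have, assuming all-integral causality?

2  (C1, I1 all integral)

β2 →J2  (Se1: effort source, stroke at far end)
β3 →J3  (C1 outputs effort q/C1)
β1 →J2  (J3 effort already set via bond 3)
β0 →J1  (J2: last free bond brings flow in)
β4 →I1  (common-e at J1 fixed by 0)
β5 →R1  (common-e at J1 fixed by 0)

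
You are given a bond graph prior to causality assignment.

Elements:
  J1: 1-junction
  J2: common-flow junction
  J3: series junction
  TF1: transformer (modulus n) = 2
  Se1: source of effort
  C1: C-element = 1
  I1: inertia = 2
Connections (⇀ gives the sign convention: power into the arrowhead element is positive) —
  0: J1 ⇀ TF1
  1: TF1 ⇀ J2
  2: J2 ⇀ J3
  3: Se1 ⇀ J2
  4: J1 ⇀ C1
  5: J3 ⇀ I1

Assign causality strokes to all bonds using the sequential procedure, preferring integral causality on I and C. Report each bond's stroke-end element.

#0 |TF1
#1 |J2
#2 |J3
#3 |J2
#4 |J1
#5 |I1

b3 →J2  (Se1 (Se) sets effort on bond)
b4 →J1  (C1 integral (e out))
b0 →TF1  (J1 needs exactly one f-in)
b1 →J2  (TF1 one-in-one-out from 0)
b2 →J3  (closing 1-jn rule on J2)
b5 →I1  (only one flow-in slot at J3)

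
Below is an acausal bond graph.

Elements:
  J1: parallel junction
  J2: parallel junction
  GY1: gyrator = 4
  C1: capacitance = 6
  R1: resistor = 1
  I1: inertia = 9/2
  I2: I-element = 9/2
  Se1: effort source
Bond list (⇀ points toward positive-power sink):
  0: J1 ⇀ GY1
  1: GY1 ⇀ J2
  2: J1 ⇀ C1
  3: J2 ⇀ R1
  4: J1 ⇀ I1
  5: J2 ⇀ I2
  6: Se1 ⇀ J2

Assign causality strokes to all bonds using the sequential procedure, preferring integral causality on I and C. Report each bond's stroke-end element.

#0 |GY1
#1 |GY1
#2 |J1
#3 |R1
#4 |I1
#5 |I2
#6 |J2

β6 →J2  (Se1 fixes effort; stroke away)
β1 →GY1  (J2: bond 6 brought effort, rest push out)
β3 →R1  (0-jn J2 has e-setter on 6)
β5 →I2  (J2: bond 6 brought effort, rest push out)
β0 →GY1  (GY1 both-in/both-out from 1)
β2 →J1  (C1 integral (e out))
β4 →I1  (0-jn J1 has e-setter on 2)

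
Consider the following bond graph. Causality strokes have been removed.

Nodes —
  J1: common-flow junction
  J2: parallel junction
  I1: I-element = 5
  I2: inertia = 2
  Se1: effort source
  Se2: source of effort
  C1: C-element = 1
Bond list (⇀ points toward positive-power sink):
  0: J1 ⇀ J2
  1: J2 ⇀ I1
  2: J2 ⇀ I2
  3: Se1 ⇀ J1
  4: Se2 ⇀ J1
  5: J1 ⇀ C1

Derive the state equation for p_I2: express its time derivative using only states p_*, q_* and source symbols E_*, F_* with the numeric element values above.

dp_I2/dt = E_Se1 + E_Se2 - q_C1

b3 stroke at J1  (Se1 (Se) sets effort on bond)
b4 stroke at J1  (source Se2 imposes e)
b1 stroke at I1  (I1 integral (f out))
b2 stroke at I2  (I2 outputs flow p/I2)
b0 stroke at J2  (J2 needs exactly one e-in)
b5 stroke at J1  (common-f at J1 fixed by 0)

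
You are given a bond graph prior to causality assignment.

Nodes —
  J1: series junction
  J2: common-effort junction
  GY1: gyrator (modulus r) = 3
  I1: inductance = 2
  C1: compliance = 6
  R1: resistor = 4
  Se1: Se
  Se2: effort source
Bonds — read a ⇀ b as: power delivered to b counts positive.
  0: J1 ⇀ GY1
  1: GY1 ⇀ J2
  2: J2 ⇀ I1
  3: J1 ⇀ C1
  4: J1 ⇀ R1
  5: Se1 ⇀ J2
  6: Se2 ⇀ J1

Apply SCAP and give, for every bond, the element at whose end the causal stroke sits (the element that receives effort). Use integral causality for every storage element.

bond 5 stroke→J2  (Se1 fixes effort; stroke away)
bond 6 stroke→J1  (Se2 (Se) sets effort on bond)
bond 1 stroke→GY1  (J2: bond 5 brought effort, rest push out)
bond 2 stroke→I1  (J2 effort already set via bond 5)
bond 0 stroke→GY1  (GY1 both-in/both-out from 1)
bond 3 stroke→J1  (common-f at J1 fixed by 0)
bond 4 stroke→J1  (J1 flow already set via bond 0)

β0 |GY1
β1 |GY1
β2 |I1
β3 |J1
β4 |J1
β5 |J2
β6 |J1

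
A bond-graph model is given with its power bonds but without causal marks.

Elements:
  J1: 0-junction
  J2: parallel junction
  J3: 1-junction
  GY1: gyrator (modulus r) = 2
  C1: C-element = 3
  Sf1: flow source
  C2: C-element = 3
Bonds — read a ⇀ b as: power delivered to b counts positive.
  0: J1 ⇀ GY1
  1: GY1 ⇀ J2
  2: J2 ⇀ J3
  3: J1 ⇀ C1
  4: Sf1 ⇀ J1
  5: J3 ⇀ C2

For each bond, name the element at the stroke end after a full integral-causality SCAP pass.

β0 |GY1
β1 |GY1
β2 |J2
β3 |J1
β4 |Sf1
β5 |J3

bond 4 →Sf1  (Sf1: flow source, stroke at near end)
bond 3 →J1  (C1 integral (e out))
bond 0 →GY1  (J1: bond 3 brought effort, rest push out)
bond 1 →GY1  (GY1: gyrator matches bond 0)
bond 2 →J2  (closing 0-jn rule on J2)
bond 5 →J3  (J3: bond 2 brought flow, rest push out)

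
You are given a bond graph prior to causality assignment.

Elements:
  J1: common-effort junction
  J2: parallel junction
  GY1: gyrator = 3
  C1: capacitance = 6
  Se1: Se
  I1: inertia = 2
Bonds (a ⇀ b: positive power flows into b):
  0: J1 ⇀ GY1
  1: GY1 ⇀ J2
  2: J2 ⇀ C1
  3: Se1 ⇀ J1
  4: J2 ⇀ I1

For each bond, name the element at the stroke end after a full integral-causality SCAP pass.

β3 stroke→J1  (Se1 fixes effort; stroke away)
β0 stroke→GY1  (J1: bond 3 brought effort, rest push out)
β1 stroke→GY1  (through GY1, causality inverts; strokes same side of GY1)
β2 stroke→J2  (C1 outputs effort q/C1)
β4 stroke→I1  (0-jn J2 has e-setter on 2)

bond 0 →GY1
bond 1 →GY1
bond 2 →J2
bond 3 →J1
bond 4 →I1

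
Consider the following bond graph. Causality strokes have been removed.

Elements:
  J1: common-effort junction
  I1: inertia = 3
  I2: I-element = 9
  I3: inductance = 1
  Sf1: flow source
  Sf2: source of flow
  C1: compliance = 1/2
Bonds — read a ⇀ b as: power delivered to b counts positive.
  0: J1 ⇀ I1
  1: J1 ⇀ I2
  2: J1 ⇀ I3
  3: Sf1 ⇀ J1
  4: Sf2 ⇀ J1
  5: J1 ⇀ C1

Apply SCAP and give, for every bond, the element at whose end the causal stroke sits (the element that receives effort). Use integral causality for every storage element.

#3 stroke at Sf1  (Sf1 fixes flow; stroke at Sf1)
#4 stroke at Sf2  (source Sf2 imposes f)
#0 stroke at I1  (I1 integral (f out))
#1 stroke at I2  (prefer integral on I2)
#2 stroke at I3  (I3 integral (f out))
#5 stroke at J1  (closing 0-jn rule on J1)

β0 stroke→I1
β1 stroke→I2
β2 stroke→I3
β3 stroke→Sf1
β4 stroke→Sf2
β5 stroke→J1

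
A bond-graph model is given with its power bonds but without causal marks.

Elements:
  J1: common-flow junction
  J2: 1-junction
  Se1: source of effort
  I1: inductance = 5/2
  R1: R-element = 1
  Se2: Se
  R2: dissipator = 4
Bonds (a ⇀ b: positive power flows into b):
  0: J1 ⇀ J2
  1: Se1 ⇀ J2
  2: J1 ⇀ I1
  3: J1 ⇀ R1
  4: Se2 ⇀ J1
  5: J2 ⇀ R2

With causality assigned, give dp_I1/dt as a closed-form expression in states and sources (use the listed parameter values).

dp_I1/dt = E_Se1 + E_Se2 - 2*p_I1

bond 1 stroke→J2  (Se1: effort source, stroke at far end)
bond 4 stroke→J1  (Se2 fixes effort; stroke away)
bond 2 stroke→I1  (I1 outputs flow p/I1)
bond 0 stroke→J1  (J1 flow already set via bond 2)
bond 3 stroke→J1  (common-f at J1 fixed by 2)
bond 5 stroke→J2  (common-f at J2 fixed by 0)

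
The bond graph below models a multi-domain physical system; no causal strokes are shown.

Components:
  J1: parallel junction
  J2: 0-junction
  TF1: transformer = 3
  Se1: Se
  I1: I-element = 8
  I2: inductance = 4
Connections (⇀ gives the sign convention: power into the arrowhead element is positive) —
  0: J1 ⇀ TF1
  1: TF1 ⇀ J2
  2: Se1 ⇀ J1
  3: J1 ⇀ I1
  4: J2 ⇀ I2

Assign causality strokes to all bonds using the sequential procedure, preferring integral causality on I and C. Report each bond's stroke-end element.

b0 stroke at TF1
b1 stroke at J2
b2 stroke at J1
b3 stroke at I1
b4 stroke at I2

#2 →J1  (Se1: effort source, stroke at far end)
#0 →TF1  (J1 effort already set via bond 2)
#3 →I1  (J1: bond 2 brought effort, rest push out)
#1 →J2  (TF1: transformer flips bond 0)
#4 →I2  (J2: bond 1 brought effort, rest push out)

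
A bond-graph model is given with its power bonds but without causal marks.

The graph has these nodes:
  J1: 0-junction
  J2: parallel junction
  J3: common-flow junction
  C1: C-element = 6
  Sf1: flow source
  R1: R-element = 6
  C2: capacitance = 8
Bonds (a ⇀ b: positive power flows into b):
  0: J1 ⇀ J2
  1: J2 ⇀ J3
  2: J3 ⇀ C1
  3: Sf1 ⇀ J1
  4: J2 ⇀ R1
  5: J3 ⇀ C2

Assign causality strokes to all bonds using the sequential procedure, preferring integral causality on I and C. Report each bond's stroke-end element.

bond 3 stroke→Sf1  (Sf1: flow source, stroke at near end)
bond 0 stroke→J1  (J1: last free bond brings effort in)
bond 2 stroke→J3  (C1 integral (e out))
bond 5 stroke→J3  (C2 integral (e out))
bond 1 stroke→J2  (only one flow-in slot at J3)
bond 4 stroke→R1  (J2: bond 1 brought effort, rest push out)

bond 0 stroke→J1
bond 1 stroke→J2
bond 2 stroke→J3
bond 3 stroke→Sf1
bond 4 stroke→R1
bond 5 stroke→J3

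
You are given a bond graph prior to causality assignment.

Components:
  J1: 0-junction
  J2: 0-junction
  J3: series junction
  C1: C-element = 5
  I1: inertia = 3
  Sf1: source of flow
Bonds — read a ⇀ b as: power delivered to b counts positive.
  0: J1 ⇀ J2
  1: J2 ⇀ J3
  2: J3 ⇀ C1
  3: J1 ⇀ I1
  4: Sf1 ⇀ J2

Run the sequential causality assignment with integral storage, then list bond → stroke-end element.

b4 |Sf1  (Sf1 fixes flow; stroke at Sf1)
b2 |J3  (C1: C, integral causality)
b1 |J2  (only one flow-in slot at J3)
b0 |J1  (J2: bond 1 brought effort, rest push out)
b3 |I1  (J1 effort already set via bond 0)

b0 stroke at J1
b1 stroke at J2
b2 stroke at J3
b3 stroke at I1
b4 stroke at Sf1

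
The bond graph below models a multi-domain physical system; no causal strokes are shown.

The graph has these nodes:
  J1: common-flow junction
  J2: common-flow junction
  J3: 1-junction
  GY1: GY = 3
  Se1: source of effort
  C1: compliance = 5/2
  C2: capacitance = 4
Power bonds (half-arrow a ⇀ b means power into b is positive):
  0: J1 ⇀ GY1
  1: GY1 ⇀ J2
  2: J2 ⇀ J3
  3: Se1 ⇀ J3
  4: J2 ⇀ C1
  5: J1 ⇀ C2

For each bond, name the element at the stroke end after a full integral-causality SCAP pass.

b0 stroke→GY1
b1 stroke→GY1
b2 stroke→J2
b3 stroke→J3
b4 stroke→J2
b5 stroke→J1

b3 stroke→J3  (source Se1 imposes e)
b2 stroke→J2  (closing 1-jn rule on J3)
b4 stroke→J2  (C1 outputs effort q/C1)
b1 stroke→GY1  (J2 needs exactly one f-in)
b0 stroke→GY1  (through GY1, causality inverts; strokes same side of GY1)
b5 stroke→J1  (J1: bond 0 brought flow, rest push out)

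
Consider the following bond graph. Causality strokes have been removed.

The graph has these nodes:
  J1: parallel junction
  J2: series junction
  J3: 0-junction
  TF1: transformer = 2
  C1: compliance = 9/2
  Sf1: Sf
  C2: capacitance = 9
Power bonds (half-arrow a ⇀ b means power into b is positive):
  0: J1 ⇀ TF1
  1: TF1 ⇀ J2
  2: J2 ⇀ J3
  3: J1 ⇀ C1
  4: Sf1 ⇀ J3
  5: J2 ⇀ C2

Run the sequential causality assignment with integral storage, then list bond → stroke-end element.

b0 stroke→TF1
b1 stroke→J2
b2 stroke→J3
b3 stroke→J1
b4 stroke→Sf1
b5 stroke→J2

β4 stroke at Sf1  (Sf1 (Sf) sets flow on bond)
β2 stroke at J3  (J3: last free bond brings effort in)
β1 stroke at J2  (J2: bond 2 brought flow, rest push out)
β5 stroke at J2  (J2: bond 2 brought flow, rest push out)
β0 stroke at TF1  (TF TF1: opposite of bond 1)
β3 stroke at J1  (closing 0-jn rule on J1)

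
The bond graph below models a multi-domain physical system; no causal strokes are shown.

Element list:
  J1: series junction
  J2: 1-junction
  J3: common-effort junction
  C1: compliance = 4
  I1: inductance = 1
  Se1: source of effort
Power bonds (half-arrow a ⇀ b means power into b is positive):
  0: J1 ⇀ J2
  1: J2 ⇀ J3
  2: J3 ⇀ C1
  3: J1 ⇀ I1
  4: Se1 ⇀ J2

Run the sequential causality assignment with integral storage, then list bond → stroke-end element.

bond 0 →J1
bond 1 →J2
bond 2 →J3
bond 3 →I1
bond 4 →J2

#4 →J2  (source Se1 imposes e)
#2 →J3  (C1 outputs effort q/C1)
#1 →J2  (common-e at J3 fixed by 2)
#0 →J1  (only one flow-in slot at J2)
#3 →I1  (J1: last free bond brings flow in)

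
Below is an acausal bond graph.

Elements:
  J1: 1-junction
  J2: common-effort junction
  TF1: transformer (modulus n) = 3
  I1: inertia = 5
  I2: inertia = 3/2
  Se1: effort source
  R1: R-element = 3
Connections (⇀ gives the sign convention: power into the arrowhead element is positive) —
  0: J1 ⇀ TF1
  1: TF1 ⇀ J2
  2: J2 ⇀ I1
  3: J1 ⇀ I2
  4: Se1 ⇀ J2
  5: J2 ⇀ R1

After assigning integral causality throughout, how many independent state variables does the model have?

#4 →J2  (Se1: effort source, stroke at far end)
#1 →TF1  (J2: bond 4 brought effort, rest push out)
#2 →I1  (J2 effort already set via bond 4)
#5 →R1  (J2: bond 4 brought effort, rest push out)
#0 →J1  (through TF1, causality passes straight; one stroke at TF1)
#3 →I2  (J1 needs exactly one f-in)

2  (I1, I2 all integral)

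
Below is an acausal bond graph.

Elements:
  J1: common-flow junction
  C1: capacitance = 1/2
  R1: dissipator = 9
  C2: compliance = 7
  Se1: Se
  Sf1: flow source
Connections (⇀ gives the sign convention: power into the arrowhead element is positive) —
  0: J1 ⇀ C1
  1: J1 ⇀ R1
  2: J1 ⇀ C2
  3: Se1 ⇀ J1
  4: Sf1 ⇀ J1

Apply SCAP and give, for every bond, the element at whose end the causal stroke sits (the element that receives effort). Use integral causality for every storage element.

bond 3 stroke at J1  (Se1 fixes effort; stroke away)
bond 4 stroke at Sf1  (Sf1: flow source, stroke at near end)
bond 0 stroke at J1  (J1: bond 4 brought flow, rest push out)
bond 1 stroke at J1  (common-f at J1 fixed by 4)
bond 2 stroke at J1  (J1 flow already set via bond 4)

#0 stroke at J1
#1 stroke at J1
#2 stroke at J1
#3 stroke at J1
#4 stroke at Sf1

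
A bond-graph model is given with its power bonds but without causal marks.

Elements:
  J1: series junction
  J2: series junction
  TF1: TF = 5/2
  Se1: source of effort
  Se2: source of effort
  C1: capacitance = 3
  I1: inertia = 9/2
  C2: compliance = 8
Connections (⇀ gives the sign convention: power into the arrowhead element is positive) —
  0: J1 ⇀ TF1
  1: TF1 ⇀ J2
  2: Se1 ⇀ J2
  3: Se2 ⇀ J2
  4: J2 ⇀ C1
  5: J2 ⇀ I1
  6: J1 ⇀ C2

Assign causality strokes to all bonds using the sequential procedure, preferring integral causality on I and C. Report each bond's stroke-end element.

bond 2 stroke at J2  (Se1 fixes effort; stroke away)
bond 3 stroke at J2  (Se2 fixes effort; stroke away)
bond 4 stroke at J2  (C1: C, integral causality)
bond 5 stroke at I1  (I1 integral (f out))
bond 1 stroke at J2  (J2: bond 5 brought flow, rest push out)
bond 0 stroke at TF1  (through TF1, causality passes straight; one stroke at TF1)
bond 6 stroke at J1  (J1 flow already set via bond 0)

β0 |TF1
β1 |J2
β2 |J2
β3 |J2
β4 |J2
β5 |I1
β6 |J1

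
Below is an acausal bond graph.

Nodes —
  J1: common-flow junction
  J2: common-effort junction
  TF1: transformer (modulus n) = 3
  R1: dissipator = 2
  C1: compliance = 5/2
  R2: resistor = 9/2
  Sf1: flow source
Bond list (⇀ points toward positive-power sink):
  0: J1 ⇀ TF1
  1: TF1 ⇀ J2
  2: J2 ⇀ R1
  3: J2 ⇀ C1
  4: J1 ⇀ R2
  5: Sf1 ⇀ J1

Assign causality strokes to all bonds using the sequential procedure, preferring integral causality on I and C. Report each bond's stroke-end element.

β0 |J1
β1 |TF1
β2 |R1
β3 |J2
β4 |J1
β5 |Sf1

b5 stroke at Sf1  (Sf1 (Sf) sets flow on bond)
b0 stroke at J1  (common-f at J1 fixed by 5)
b4 stroke at J1  (common-f at J1 fixed by 5)
b1 stroke at TF1  (TF TF1: opposite of bond 0)
b3 stroke at J2  (C1: C, integral causality)
b2 stroke at R1  (J2: bond 3 brought effort, rest push out)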